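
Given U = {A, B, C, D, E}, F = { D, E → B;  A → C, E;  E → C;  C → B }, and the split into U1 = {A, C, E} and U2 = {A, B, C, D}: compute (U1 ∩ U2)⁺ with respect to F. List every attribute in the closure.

A, B, C, E

U1 ∩ U2 = {A, C}.
A → C, E applies, adding E
C → B applies, adding B
Closure: {A, B, C, E}.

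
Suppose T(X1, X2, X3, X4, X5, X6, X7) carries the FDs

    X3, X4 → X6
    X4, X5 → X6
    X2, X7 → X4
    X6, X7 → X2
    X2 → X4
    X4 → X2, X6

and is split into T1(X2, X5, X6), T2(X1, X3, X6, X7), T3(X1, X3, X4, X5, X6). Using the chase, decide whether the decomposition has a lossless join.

No

Chase test. Columns are X1, X2, X3, X4, X5, X6, X7; row i has aⱼ where attribute j ∈ Ti, else bᵢⱼ.
Initial tableau (one row per fragment):
  row 1: b11 a2 b13 b14 a5 a6 b17
  row 2: a1 b22 a3 b24 b25 a6 a7
  row 3: a1 b32 a3 a4 a5 a6 b37
No row becomes fully distinguished — the join is lossy.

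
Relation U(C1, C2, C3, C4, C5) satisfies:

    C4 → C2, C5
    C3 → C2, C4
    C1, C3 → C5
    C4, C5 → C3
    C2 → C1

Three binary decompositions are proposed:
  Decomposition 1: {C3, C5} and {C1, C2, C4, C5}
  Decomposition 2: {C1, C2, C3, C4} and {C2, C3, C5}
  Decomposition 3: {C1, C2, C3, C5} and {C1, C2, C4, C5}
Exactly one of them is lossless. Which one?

Decomposition 2

Decomposition 1: common = {C5}, closure = {C5} → lossy.
Decomposition 2: common = {C2, C3}, closure = {C1, C2, C3, C4, C5} → lossless.
Decomposition 3: common = {C1, C2, C5}, closure = {C1, C2, C5} → lossy.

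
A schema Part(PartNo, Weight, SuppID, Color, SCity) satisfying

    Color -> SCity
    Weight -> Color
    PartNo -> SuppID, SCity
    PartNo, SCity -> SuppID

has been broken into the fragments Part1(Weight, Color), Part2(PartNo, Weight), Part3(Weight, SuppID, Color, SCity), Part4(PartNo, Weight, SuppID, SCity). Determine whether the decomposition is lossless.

Chase test. Columns are PartNo, Weight, SuppID, Color, SCity; row i has aⱼ where attribute j ∈ Parti, else bᵢⱼ.
Initial tableau (one row per fragment):
  row 1: b11 a2 b13 a4 b15
  row 2: a1 a2 b23 b24 b25
  row 3: b31 a2 a3 a4 a5
  row 4: a1 a2 a3 b44 a5
Rows 1 and 3 agree on Color; apply Color→SCity and equate their SCity entries.
Rows 1 and 2 agree on Weight; apply Weight→Color and equate their Color entries.
Rows 1 and 4 agree on Weight; apply Weight→Color and equate their Color entries.
Rows 2 and 4 agree on PartNo; apply PartNo→SuppID, SCity and equate their SuppID, SCity entries.
Row 2 is now all distinguished symbols — the join is lossless.

Yes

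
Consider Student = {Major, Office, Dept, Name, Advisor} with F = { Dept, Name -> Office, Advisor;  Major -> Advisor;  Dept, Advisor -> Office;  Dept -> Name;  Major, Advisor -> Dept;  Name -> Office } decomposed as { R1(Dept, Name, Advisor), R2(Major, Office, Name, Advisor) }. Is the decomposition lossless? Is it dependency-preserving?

Lossless test: (Name, Advisor)⁺ = {Office, Name, Advisor}, which is a superkey of neither fragment — lossy.
Dependency preservation: the restricted closure of {Major, Advisor} across the fragments never reaches {Dept}, so Major, Advisor → Dept cannot be enforced without a join — not preserved.

lossy and not dependency-preserving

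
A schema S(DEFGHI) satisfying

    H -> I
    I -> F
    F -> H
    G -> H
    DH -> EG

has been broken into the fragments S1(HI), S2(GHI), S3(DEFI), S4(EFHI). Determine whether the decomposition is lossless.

No

Chase test. Columns are DEFGHI; row i has aⱼ where attribute j ∈ Si, else bᵢⱼ.
Initial tableau (one row per fragment):
  row 1: b11 b12 b13 b14 a5 a6
  row 2: b21 b22 b23 a4 a5 a6
  row 3: a1 a2 a3 b34 b35 a6
  row 4: b41 a2 a3 b44 a5 a6
Rows 1 and 2 agree on I; apply I→F and equate their F entries.
Rows 1 and 3 agree on I; apply I→F and equate their F entries.
Rows 1 and 3 agree on F; apply F→H and equate their H entries.
No row becomes fully distinguished — the join is lossy.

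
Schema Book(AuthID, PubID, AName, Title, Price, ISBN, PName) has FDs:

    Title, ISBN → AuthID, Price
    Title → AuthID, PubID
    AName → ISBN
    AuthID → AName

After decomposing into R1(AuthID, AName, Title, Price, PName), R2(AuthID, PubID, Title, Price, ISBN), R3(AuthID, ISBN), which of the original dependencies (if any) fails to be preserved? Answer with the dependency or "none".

Check AName → ISBN: no single fragment contains all of {AName, ISBN}, and the restricted closure of {AName} across the fragments never reaches {ISBN}.
Title, ISBN → AuthID, Price is preserved.
Title → AuthID, PubID is preserved.
AuthID → AName is preserved.

AName → ISBN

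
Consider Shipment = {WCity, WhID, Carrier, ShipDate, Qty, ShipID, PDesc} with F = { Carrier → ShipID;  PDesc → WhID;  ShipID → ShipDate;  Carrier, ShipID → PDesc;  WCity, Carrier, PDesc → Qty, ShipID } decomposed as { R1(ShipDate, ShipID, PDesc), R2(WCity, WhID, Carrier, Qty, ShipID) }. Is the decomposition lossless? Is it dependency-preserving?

lossy and not dependency-preserving

Lossless test: (ShipID)⁺ = {ShipDate, ShipID}, which is a superkey of neither fragment — lossy.
Dependency preservation: the restricted closure of {PDesc} across the fragments never reaches {WhID}, so PDesc → WhID cannot be enforced without a join — not preserved.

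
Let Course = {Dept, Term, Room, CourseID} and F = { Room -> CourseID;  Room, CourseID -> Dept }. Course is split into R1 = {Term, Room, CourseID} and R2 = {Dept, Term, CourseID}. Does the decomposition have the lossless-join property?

Common attributes: R1 ∩ R2 = {Term, CourseID}.
No dependency enlarges {Term, CourseID}, so (Term, CourseID)⁺ = {Term, CourseID}.
The closure contains neither all of R1 = {Term, Room, CourseID} nor all of R2 = {Dept, Term, CourseID}, so the common attributes are not a superkey of either fragment. The join is lossy.

No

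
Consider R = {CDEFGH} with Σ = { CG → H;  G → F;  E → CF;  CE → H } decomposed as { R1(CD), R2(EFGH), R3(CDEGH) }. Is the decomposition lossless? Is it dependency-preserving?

Lossless test (chase): Rows 2 and 3 agree on G; apply G→F and equate their F entries. Rows 2 and 3 agree on E; apply E→CF and equate their CF entries. Row 3 is now all distinguished symbols — the join is lossless.
Dependency preservation: E → CF is not contained in any single fragment, but the restricted closure of its left-hand side across the fragments still reaches the right-hand side; the remaining FDs each lie inside some fragment. All dependencies are preserved.

lossless and dependency-preserving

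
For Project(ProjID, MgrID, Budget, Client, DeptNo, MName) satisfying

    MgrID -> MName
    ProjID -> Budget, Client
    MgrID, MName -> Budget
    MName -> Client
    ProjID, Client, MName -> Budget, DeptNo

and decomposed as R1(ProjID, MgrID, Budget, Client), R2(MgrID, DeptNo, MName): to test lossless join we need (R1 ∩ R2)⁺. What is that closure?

MgrID, Budget, Client, MName

R1 ∩ R2 = {MgrID}.
MgrID → MName applies, adding MName
MgrID, MName → Budget applies, adding Budget
MName → Client applies, adding Client
Closure: {MgrID, Budget, Client, MName}.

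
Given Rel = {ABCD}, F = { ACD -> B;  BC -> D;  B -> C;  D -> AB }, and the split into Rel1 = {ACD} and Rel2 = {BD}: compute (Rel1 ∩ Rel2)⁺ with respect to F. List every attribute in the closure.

ABCD

Rel1 ∩ Rel2 = {D}.
D → AB applies, adding AB
B → C applies, adding C
Closure: {ABCD}.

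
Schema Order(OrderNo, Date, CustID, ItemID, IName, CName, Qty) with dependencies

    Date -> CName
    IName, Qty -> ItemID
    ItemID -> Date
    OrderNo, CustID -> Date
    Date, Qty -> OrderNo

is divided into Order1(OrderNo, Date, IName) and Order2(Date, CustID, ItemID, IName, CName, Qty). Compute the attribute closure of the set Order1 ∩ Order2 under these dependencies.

Date, IName, CName

Order1 ∩ Order2 = {Date, IName}.
Date → CName applies, adding CName
Closure: {Date, IName, CName}.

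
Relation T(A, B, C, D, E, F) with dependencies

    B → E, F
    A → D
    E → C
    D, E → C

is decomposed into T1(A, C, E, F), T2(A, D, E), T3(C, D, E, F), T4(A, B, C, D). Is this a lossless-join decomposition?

No

Chase test. Columns are A, B, C, D, E, F; row i has aⱼ where attribute j ∈ Ti, else bᵢⱼ.
Initial tableau (one row per fragment):
  row 1: a1 b12 a3 b14 a5 a6
  row 2: a1 b22 b23 a4 a5 b26
  row 3: b31 b32 a3 a4 a5 a6
  row 4: a1 a2 a3 a4 b45 b46
Rows 1 and 2 agree on A; apply A→D and equate their D entries.
Rows 1 and 2 agree on E; apply E→C and equate their C entries.
No row becomes fully distinguished — the join is lossy.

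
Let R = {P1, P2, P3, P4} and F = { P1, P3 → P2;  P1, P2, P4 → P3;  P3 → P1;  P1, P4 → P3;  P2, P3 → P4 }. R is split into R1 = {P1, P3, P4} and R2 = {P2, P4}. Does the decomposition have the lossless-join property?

Common attributes: R1 ∩ R2 = {P4}.
No dependency enlarges {P4}, so (P4)⁺ = {P4}.
The closure contains neither all of R1 = {P1, P3, P4} nor all of R2 = {P2, P4}, so the common attributes are not a superkey of either fragment. The join is lossy.

No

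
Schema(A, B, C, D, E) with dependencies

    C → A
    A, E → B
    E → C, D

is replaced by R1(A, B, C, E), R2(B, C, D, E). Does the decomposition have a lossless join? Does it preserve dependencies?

lossless and dependency-preserving

Lossless test: (B, C, E)⁺ = {A, B, C, D, E}, which contains all of one fragment — lossless.
Dependency preservation: every FD's attributes lie within a single fragment, so each can be enforced locally — preserved.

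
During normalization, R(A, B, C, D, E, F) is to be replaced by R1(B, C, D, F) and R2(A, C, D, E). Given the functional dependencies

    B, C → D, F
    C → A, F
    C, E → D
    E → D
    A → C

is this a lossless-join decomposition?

No

Common attributes: R1 ∩ R2 = {C, D}.
Closure of {C, D}: C → A, F applies, adding A, F. So (C, D)⁺ = {A, C, D, F}.
The closure contains neither all of R1 = {B, C, D, F} nor all of R2 = {A, C, D, E}, so the common attributes are not a superkey of either fragment. The join is lossy.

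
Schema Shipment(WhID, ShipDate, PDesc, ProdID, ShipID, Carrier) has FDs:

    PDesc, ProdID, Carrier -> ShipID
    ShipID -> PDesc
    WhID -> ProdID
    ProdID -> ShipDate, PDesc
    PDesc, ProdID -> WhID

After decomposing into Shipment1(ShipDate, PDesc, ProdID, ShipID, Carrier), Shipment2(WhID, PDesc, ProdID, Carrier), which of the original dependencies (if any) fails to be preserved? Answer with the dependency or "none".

none

PDesc, ProdID, Carrier → ShipID lies within Shipment1.
ShipID → PDesc lies within Shipment1.
WhID → ProdID lies within Shipment2.
ProdID → ShipDate, PDesc lies within Shipment1.
PDesc, ProdID → WhID lies within Shipment2.
Every dependency is enforceable on the fragments, so the decomposition is dependency-preserving.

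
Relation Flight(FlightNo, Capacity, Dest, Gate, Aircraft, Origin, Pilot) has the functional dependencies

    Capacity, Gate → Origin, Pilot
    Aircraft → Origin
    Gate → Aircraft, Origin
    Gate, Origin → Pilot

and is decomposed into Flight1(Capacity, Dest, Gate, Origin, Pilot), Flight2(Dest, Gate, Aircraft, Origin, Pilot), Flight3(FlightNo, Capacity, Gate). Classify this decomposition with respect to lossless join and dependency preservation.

lossy but dependency-preserving

Lossless test (chase): Rows 1 and 3 agree on Capacity, Gate; apply Capacity, Gate→Origin, Pilot and equate their Origin, Pilot entries. Rows 1 and 2 agree on Gate; apply Gate→Aircraft, Origin and equate their Aircraft, Origin entries. Rows 1 and 3 agree on Gate; apply Gate→Aircraft, Origin and equate their Aircraft, Origin entries. No row becomes fully distinguished — the join is lossy.
Dependency preservation: every FD's attributes lie within a single fragment, so each can be enforced locally — preserved.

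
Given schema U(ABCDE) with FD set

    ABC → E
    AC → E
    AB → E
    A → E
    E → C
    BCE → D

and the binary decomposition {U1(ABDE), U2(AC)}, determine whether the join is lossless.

Common attributes: U1 ∩ U2 = {A}.
Closure of {A}: A → E applies, adding E; E → C applies, adding C. So (A)⁺ = {ACE}.
This closure contains every attribute of U2, so U1 ∩ U2 → U2. The join is lossless.

Yes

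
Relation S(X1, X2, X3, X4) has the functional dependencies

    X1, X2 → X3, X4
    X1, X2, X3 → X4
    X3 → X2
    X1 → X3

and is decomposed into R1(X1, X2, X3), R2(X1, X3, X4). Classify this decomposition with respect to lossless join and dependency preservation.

Lossless test: (X1, X3)⁺ = {X1, X2, X3, X4}, which contains all of one fragment — lossless.
Dependency preservation: X1, X2 → X3, X4; X1, X2, X3 → X4 are not contained in any single fragment, but the restricted closure of each left-hand side across the fragments still reaches the right-hand side; the remaining FDs each lie inside some fragment. All dependencies are preserved.

lossless and dependency-preserving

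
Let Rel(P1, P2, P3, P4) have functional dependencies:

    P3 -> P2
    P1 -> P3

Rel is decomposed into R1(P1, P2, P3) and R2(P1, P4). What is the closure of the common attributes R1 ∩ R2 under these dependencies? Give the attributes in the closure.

P1, P2, P3

R1 ∩ R2 = {P1}.
P1 → P3 applies, adding P3
P3 → P2 applies, adding P2
Closure: {P1, P2, P3}.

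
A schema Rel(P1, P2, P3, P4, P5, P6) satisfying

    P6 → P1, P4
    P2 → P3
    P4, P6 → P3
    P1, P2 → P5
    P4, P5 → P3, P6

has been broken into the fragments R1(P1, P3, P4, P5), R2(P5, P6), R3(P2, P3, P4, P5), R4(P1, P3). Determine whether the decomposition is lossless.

Chase test. Columns are P1, P2, P3, P4, P5, P6; row i has aⱼ where attribute j ∈ Ri, else bᵢⱼ.
Initial tableau (one row per fragment):
  row 1: a1 b12 a3 a4 a5 b16
  row 2: b21 b22 b23 b24 a5 a6
  row 3: b31 a2 a3 a4 a5 b36
  row 4: a1 b42 a3 b44 b45 b46
Rows 1 and 3 agree on P4, P5; apply P4, P5→P3, P6 and equate their P3, P6 entries.
Rows 1 and 3 agree on P6; apply P6→P1, P4 and equate their P1, P4 entries.
No row becomes fully distinguished — the join is lossy.

No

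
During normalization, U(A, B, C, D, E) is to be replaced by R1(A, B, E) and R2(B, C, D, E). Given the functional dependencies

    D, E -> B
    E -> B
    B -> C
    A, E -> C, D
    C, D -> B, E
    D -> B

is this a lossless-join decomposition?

Common attributes: R1 ∩ R2 = {B, E}.
Closure of {B, E}: B → C applies, adding C. So (B, E)⁺ = {B, C, E}.
The closure contains neither all of R1 = {A, B, E} nor all of R2 = {B, C, D, E}, so the common attributes are not a superkey of either fragment. The join is lossy.

No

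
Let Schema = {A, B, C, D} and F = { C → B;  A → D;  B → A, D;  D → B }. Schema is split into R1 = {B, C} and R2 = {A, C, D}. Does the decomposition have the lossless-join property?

Common attributes: R1 ∩ R2 = {C}.
Closure of {C}: C → B applies, adding B; B → A, D applies, adding A, D. So (C)⁺ = {A, B, C, D}.
This closure contains every attribute of R1, so R1 ∩ R2 → R1. The join is lossless.

Yes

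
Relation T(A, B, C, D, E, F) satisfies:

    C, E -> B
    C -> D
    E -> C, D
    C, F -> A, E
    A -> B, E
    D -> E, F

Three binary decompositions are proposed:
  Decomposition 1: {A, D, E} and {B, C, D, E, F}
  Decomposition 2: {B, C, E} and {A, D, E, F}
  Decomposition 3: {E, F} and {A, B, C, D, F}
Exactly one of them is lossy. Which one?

Decomposition 1: common = {D, E}, closure = {A, B, C, D, E, F} → lossless.
Decomposition 2: common = {E}, closure = {A, B, C, D, E, F} → lossless.
Decomposition 3: common = {F}, closure = {F} → lossy.

Decomposition 3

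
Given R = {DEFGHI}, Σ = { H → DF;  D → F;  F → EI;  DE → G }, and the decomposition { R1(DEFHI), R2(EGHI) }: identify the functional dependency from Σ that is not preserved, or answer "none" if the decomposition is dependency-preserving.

DE → G

Check DE → G: no single fragment contains all of {DEG}, and the restricted closure of {DE} across the fragments never reaches {G}.
H → DF is preserved.
D → F is preserved.
F → EI is preserved.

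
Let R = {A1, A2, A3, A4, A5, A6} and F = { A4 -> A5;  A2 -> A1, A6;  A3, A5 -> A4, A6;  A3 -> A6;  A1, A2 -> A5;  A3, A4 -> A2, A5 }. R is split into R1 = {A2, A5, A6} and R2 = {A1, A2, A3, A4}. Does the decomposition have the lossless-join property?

Common attributes: R1 ∩ R2 = {A2}.
Closure of {A2}: A2 → A1, A6 applies, adding A1, A6; A1, A2 → A5 applies, adding A5. So (A2)⁺ = {A1, A2, A5, A6}.
This closure contains every attribute of R1, so R1 ∩ R2 → R1. The join is lossless.

Yes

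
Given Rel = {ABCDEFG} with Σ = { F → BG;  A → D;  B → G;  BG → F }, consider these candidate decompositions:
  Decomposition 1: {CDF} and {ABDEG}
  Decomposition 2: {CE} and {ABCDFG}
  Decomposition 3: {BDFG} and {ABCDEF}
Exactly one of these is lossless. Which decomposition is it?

Decomposition 3

Decomposition 1: common = {D}, closure = {D} → lossy.
Decomposition 2: common = {C}, closure = {C} → lossy.
Decomposition 3: common = {BDF}, closure = {BDFG} → lossless.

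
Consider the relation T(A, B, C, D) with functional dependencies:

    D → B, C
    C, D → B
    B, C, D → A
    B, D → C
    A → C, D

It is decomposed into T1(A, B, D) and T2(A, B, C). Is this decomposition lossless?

Yes

Common attributes: T1 ∩ T2 = {A, B}.
Closure of {A, B}: A → C, D applies, adding C, D. So (A, B)⁺ = {A, B, C, D}.
This closure contains every attribute of T1, so T1 ∩ T2 → T1. The join is lossless.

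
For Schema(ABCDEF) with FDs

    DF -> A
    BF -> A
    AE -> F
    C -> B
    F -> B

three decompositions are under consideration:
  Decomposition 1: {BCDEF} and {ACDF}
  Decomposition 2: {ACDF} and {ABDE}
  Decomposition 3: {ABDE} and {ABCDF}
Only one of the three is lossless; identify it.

Decomposition 1: common = {CDF}, closure = {ABCDF} → lossless.
Decomposition 2: common = {AD}, closure = {AD} → lossy.
Decomposition 3: common = {ABD}, closure = {ABD} → lossy.

Decomposition 1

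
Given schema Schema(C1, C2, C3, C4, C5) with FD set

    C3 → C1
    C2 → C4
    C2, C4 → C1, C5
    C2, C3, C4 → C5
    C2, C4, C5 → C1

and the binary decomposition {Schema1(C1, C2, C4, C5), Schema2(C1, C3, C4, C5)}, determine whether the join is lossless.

No

Common attributes: Schema1 ∩ Schema2 = {C1, C4, C5}.
No dependency enlarges {C1, C4, C5}, so (C1, C4, C5)⁺ = {C1, C4, C5}.
The closure contains neither all of Schema1 = {C1, C2, C4, C5} nor all of Schema2 = {C1, C3, C4, C5}, so the common attributes are not a superkey of either fragment. The join is lossy.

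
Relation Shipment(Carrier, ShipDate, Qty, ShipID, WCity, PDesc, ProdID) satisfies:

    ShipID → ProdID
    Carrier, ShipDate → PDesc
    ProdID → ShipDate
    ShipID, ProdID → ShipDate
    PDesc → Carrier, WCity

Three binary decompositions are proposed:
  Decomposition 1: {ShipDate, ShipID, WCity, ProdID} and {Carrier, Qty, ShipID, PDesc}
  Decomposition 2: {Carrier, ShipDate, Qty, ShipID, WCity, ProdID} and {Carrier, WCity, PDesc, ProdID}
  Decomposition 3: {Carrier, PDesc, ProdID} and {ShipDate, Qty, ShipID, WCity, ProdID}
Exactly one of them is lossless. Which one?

Decomposition 2

Decomposition 1: common = {ShipID}, closure = {ShipDate, ShipID, ProdID} → lossy.
Decomposition 2: common = {Carrier, WCity, ProdID}, closure = {Carrier, ShipDate, WCity, PDesc, ProdID} → lossless.
Decomposition 3: common = {ProdID}, closure = {ShipDate, ProdID} → lossy.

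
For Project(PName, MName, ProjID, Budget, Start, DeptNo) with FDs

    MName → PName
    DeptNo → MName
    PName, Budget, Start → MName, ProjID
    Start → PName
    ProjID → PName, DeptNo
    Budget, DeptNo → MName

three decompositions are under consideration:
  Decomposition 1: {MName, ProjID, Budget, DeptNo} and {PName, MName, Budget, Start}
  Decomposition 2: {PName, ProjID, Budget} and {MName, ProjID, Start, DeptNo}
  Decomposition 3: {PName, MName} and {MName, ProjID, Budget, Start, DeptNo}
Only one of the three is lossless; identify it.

Decomposition 1: common = {MName, Budget}, closure = {PName, MName, Budget} → lossy.
Decomposition 2: common = {ProjID}, closure = {PName, MName, ProjID, DeptNo} → lossy.
Decomposition 3: common = {MName}, closure = {PName, MName} → lossless.

Decomposition 3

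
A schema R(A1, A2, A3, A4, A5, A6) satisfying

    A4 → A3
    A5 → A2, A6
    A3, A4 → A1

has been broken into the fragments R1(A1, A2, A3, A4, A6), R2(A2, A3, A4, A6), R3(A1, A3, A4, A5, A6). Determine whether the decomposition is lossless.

No

Chase test. Columns are A1, A2, A3, A4, A5, A6; row i has aⱼ where attribute j ∈ Ri, else bᵢⱼ.
Initial tableau (one row per fragment):
  row 1: a1 a2 a3 a4 b15 a6
  row 2: b21 a2 a3 a4 b25 a6
  row 3: a1 b32 a3 a4 a5 a6
Rows 1 and 2 agree on A3, A4; apply A3, A4→A1 and equate their A1 entries.
No row becomes fully distinguished — the join is lossy.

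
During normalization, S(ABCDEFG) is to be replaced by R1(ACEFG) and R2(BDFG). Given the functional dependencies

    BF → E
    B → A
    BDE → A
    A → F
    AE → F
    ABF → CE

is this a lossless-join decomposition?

Common attributes: R1 ∩ R2 = {FG}.
No dependency enlarges {FG}, so (FG)⁺ = {FG}.
The closure contains neither all of R1 = {ACEFG} nor all of R2 = {BDFG}, so the common attributes are not a superkey of either fragment. The join is lossy.

No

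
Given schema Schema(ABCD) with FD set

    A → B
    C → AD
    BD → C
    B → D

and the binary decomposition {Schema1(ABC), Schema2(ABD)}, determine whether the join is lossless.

Yes

Common attributes: Schema1 ∩ Schema2 = {AB}.
Closure of {AB}: B → D applies, adding D; BD → C applies, adding C. So (AB)⁺ = {ABCD}.
This closure contains every attribute of Schema1, so Schema1 ∩ Schema2 → Schema1. The join is lossless.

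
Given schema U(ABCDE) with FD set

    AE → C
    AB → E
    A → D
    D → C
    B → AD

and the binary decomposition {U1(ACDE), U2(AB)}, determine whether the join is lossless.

No

Common attributes: U1 ∩ U2 = {A}.
Closure of {A}: A → D applies, adding D; D → C applies, adding C. So (A)⁺ = {ACD}.
The closure contains neither all of U1 = {ACDE} nor all of U2 = {AB}, so the common attributes are not a superkey of either fragment. The join is lossy.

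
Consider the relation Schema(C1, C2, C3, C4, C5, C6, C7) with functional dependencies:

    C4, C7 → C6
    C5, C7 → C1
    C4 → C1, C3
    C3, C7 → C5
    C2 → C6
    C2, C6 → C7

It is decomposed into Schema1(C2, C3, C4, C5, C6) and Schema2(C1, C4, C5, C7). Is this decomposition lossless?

Common attributes: Schema1 ∩ Schema2 = {C4, C5}.
Closure of {C4, C5}: C4 → C1, C3 applies, adding C1, C3. So (C4, C5)⁺ = {C1, C3, C4, C5}.
The closure contains neither all of Schema1 = {C2, C3, C4, C5, C6} nor all of Schema2 = {C1, C4, C5, C7}, so the common attributes are not a superkey of either fragment. The join is lossy.

No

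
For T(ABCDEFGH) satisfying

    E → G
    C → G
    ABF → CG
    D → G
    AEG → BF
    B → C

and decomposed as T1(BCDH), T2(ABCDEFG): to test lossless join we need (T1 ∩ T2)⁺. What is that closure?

BCDG

T1 ∩ T2 = {BCD}.
C → G applies, adding G
Closure: {BCDG}.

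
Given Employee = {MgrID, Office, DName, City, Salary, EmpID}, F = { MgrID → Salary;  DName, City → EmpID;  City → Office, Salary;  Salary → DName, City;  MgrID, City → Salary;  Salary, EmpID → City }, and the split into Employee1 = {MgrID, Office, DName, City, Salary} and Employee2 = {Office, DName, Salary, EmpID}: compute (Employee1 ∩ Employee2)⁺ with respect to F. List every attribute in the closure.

Employee1 ∩ Employee2 = {Office, DName, Salary}.
Salary → DName, City applies, adding City
DName, City → EmpID applies, adding EmpID
Closure: {Office, DName, City, Salary, EmpID}.

Office, DName, City, Salary, EmpID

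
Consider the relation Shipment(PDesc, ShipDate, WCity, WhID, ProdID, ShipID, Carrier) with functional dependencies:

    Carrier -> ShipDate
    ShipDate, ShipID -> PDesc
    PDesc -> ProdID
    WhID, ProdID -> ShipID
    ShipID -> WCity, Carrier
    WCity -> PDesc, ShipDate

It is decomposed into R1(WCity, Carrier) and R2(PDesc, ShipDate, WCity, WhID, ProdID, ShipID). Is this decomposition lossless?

No

Common attributes: R1 ∩ R2 = {WCity}.
Closure of {WCity}: WCity → PDesc, ShipDate applies, adding PDesc, ShipDate; PDesc → ProdID applies, adding ProdID. So (WCity)⁺ = {PDesc, ShipDate, WCity, ProdID}.
The closure contains neither all of R1 = {WCity, Carrier} nor all of R2 = {PDesc, ShipDate, WCity, WhID, ProdID, ShipID}, so the common attributes are not a superkey of either fragment. The join is lossy.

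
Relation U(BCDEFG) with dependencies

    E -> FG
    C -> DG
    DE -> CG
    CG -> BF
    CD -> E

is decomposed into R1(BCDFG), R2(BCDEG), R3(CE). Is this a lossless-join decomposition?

Chase test. Columns are BCDEFG; row i has aⱼ where attribute j ∈ Ri, else bᵢⱼ.
Initial tableau (one row per fragment):
  row 1: a1 a2 a3 b14 a5 a6
  row 2: a1 a2 a3 a4 b25 a6
  row 3: b31 a2 b33 a4 b35 b36
Rows 2 and 3 agree on E; apply E→FG and equate their FG entries.
Rows 1 and 3 agree on C; apply C→DG and equate their DG entries.
Rows 1 and 2 agree on CG; apply CG→BF and equate their BF entries.
Rows 1 and 3 agree on CG; apply CG→BF and equate their BF entries.
Rows 1 and 2 agree on CD; apply CD→E and equate their E entries.
Row 1 is now all distinguished symbols — the join is lossless.

Yes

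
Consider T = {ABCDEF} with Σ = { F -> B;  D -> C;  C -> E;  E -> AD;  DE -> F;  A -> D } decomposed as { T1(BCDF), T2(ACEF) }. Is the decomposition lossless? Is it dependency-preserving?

Lossless test: (CF)⁺ = {ABCDEF}, which contains all of one fragment — lossless.
Dependency preservation: E → AD; DE → F; A → D are not contained in any single fragment, but the restricted closure of each left-hand side across the fragments still reaches the right-hand side; the remaining FDs each lie inside some fragment. All dependencies are preserved.

lossless and dependency-preserving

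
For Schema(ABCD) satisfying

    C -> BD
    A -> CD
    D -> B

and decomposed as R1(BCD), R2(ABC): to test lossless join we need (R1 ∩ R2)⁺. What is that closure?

BCD

R1 ∩ R2 = {BC}.
C → BD applies, adding D
Closure: {BCD}.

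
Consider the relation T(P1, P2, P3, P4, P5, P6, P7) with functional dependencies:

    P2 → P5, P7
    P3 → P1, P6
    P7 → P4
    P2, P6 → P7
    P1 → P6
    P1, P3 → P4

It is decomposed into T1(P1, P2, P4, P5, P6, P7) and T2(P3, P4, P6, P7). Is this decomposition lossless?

No

Common attributes: T1 ∩ T2 = {P4, P6, P7}.
No dependency enlarges {P4, P6, P7}, so (P4, P6, P7)⁺ = {P4, P6, P7}.
The closure contains neither all of T1 = {P1, P2, P4, P5, P6, P7} nor all of T2 = {P3, P4, P6, P7}, so the common attributes are not a superkey of either fragment. The join is lossy.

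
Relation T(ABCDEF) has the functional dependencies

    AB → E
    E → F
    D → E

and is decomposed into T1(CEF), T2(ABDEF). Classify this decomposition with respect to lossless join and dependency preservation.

Lossless test: (EF)⁺ = {EF}, which is a superkey of neither fragment — lossy.
Dependency preservation: every FD's attributes lie within a single fragment, so each can be enforced locally — preserved.

lossy but dependency-preserving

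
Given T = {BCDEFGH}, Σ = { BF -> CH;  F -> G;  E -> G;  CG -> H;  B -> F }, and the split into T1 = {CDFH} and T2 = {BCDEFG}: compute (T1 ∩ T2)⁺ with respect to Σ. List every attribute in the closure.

T1 ∩ T2 = {CDF}.
F → G applies, adding G
CG → H applies, adding H
Closure: {CDFGH}.

CDFGH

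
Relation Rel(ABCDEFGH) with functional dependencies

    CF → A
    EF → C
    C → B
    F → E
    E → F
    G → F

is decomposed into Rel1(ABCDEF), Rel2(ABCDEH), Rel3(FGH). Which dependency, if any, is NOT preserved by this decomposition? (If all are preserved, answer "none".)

CF → A lies within Rel1.
EF → C lies within Rel1.
C → B lies within Rel1.
F → E lies within Rel1.
E → F lies within Rel1.
G → F lies within Rel3.
Every dependency is enforceable on the fragments, so the decomposition is dependency-preserving.

none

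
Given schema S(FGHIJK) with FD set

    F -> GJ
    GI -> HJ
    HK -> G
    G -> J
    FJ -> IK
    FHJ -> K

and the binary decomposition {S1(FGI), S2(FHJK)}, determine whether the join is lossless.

Yes

Common attributes: S1 ∩ S2 = {F}.
Closure of {F}: F → GJ applies, adding GJ; FJ → IK applies, adding IK; GI → HJ applies, adding H. So (F)⁺ = {FGHIJK}.
This closure contains every attribute of S1, so S1 ∩ S2 → S1. The join is lossless.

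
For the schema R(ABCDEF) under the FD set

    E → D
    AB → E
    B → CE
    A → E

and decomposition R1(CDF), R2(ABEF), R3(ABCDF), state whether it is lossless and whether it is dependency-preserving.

lossless but not dependency-preserving

Lossless test (chase): Rows 2 and 3 agree on AB; apply AB→E and equate their E entries. Rows 2 and 3 agree on B; apply B→CE and equate their CE entries. Rows 2 and 3 agree on E; apply E→D and equate their D entries. Row 2 is now all distinguished symbols — the join is lossless.
Dependency preservation: the restricted closure of {E} across the fragments never reaches {D}, so E → D cannot be enforced without a join — not preserved.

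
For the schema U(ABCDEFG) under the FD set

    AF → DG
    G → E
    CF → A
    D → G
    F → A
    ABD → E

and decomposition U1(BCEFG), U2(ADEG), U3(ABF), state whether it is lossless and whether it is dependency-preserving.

lossy and not dependency-preserving

Lossless test (chase): Rows 1 and 3 agree on F; apply F→A and equate their A entries. Rows 1 and 3 agree on AF; apply AF→DG and equate their DG entries. Rows 1 and 3 agree on G; apply G→E and equate their E entries. No row becomes fully distinguished — the join is lossy.
Dependency preservation: the restricted closure of {AF} across the fragments never reaches {DG}, so AF → DG cannot be enforced without a join — not preserved.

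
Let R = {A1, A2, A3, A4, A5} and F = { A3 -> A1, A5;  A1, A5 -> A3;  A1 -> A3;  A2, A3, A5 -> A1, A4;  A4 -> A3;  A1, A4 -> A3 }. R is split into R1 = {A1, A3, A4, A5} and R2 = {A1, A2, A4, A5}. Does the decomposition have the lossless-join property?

Yes

Common attributes: R1 ∩ R2 = {A1, A4, A5}.
Closure of {A1, A4, A5}: A1, A5 → A3 applies, adding A3. So (A1, A4, A5)⁺ = {A1, A3, A4, A5}.
This closure contains every attribute of R1, so R1 ∩ R2 → R1. The join is lossless.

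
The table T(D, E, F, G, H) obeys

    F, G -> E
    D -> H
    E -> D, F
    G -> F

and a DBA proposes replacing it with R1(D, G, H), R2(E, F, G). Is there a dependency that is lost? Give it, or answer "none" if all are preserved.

Check E → D, F: no single fragment contains all of {D, E, F}, and the restricted closure of {E} across the fragments never reaches {D, F}.
F, G → E is preserved.
D → H is preserved.
G → F is preserved.

E -> D, F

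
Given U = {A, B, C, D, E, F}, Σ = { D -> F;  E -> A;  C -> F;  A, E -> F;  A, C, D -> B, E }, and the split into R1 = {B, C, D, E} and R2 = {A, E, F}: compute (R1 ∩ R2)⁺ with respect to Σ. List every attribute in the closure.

R1 ∩ R2 = {E}.
E → A applies, adding A
A, E → F applies, adding F
Closure: {A, E, F}.

A, E, F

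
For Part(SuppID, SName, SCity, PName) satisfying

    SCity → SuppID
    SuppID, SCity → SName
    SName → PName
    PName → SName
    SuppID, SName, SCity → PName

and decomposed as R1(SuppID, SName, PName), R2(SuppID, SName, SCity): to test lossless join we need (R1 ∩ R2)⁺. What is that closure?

SuppID, SName, PName

R1 ∩ R2 = {SuppID, SName}.
SName → PName applies, adding PName
Closure: {SuppID, SName, PName}.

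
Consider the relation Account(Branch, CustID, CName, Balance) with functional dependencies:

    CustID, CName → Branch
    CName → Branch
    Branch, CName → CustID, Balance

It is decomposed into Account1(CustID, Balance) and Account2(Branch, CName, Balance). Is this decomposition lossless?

Common attributes: Account1 ∩ Account2 = {Balance}.
No dependency enlarges {Balance}, so (Balance)⁺ = {Balance}.
The closure contains neither all of Account1 = {CustID, Balance} nor all of Account2 = {Branch, CName, Balance}, so the common attributes are not a superkey of either fragment. The join is lossy.

No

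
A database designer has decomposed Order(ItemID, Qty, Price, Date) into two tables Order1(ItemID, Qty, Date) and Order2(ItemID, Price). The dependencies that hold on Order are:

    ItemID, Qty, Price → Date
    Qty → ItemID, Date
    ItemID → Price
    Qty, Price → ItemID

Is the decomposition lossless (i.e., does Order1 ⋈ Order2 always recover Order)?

Yes

Common attributes: Order1 ∩ Order2 = {ItemID}.
Closure of {ItemID}: ItemID → Price applies, adding Price. So (ItemID)⁺ = {ItemID, Price}.
This closure contains every attribute of Order2, so Order1 ∩ Order2 → Order2. The join is lossless.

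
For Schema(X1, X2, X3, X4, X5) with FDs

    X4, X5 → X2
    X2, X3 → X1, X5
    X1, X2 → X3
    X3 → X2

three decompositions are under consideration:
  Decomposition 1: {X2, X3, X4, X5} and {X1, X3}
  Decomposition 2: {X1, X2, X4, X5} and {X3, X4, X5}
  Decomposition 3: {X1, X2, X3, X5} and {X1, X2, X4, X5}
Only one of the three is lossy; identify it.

Decomposition 1: common = {X3}, closure = {X1, X2, X3, X5} → lossless.
Decomposition 2: common = {X4, X5}, closure = {X2, X4, X5} → lossy.
Decomposition 3: common = {X1, X2, X5}, closure = {X1, X2, X3, X5} → lossless.

Decomposition 2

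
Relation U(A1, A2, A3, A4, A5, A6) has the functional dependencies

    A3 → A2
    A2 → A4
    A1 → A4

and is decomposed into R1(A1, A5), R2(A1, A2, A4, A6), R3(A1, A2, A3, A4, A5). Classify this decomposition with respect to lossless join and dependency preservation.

lossy but dependency-preserving

Lossless test (chase): Rows 1 and 2 agree on A1; apply A1→A4 and equate their A4 entries. No row becomes fully distinguished — the join is lossy.
Dependency preservation: every FD's attributes lie within a single fragment, so each can be enforced locally — preserved.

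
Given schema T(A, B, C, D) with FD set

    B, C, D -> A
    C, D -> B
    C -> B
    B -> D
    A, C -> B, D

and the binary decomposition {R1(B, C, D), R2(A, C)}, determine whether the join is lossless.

Common attributes: R1 ∩ R2 = {C}.
Closure of {C}: C → B applies, adding B; B → D applies, adding D; B, C, D → A applies, adding A. So (C)⁺ = {A, B, C, D}.
This closure contains every attribute of R1, so R1 ∩ R2 → R1. The join is lossless.

Yes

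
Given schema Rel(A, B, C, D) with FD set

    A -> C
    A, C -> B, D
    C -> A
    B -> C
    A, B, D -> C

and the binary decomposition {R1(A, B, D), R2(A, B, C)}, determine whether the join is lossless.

Common attributes: R1 ∩ R2 = {A, B}.
Closure of {A, B}: A → C applies, adding C; A, C → B, D applies, adding D. So (A, B)⁺ = {A, B, C, D}.
This closure contains every attribute of R1, so R1 ∩ R2 → R1. The join is lossless.

Yes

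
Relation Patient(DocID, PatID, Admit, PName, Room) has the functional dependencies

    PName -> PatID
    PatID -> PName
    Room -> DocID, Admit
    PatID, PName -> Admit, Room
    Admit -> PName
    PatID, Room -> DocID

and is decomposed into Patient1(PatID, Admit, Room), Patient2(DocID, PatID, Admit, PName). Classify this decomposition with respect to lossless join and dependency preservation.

Lossless test: (PatID, Admit)⁺ = {DocID, PatID, Admit, PName, Room}, which contains all of one fragment — lossless.
Dependency preservation: Room → DocID, Admit; PatID, PName → Admit, Room; PatID, Room → DocID are not contained in any single fragment, but the restricted closure of each left-hand side across the fragments still reaches the right-hand side; the remaining FDs each lie inside some fragment. All dependencies are preserved.

lossless and dependency-preserving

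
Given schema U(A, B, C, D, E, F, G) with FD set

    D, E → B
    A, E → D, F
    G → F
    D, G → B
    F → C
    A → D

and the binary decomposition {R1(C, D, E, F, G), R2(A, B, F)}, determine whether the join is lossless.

Common attributes: R1 ∩ R2 = {F}.
Closure of {F}: F → C applies, adding C. So (F)⁺ = {C, F}.
The closure contains neither all of R1 = {C, D, E, F, G} nor all of R2 = {A, B, F}, so the common attributes are not a superkey of either fragment. The join is lossy.

No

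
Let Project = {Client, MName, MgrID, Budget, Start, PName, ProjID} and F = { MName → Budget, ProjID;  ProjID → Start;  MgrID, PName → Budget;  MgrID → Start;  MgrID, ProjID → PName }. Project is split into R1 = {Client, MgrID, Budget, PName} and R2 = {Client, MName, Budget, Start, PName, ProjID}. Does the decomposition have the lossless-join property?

Common attributes: R1 ∩ R2 = {Client, Budget, PName}.
No dependency enlarges {Client, Budget, PName}, so (Client, Budget, PName)⁺ = {Client, Budget, PName}.
The closure contains neither all of R1 = {Client, MgrID, Budget, PName} nor all of R2 = {Client, MName, Budget, Start, PName, ProjID}, so the common attributes are not a superkey of either fragment. The join is lossy.

No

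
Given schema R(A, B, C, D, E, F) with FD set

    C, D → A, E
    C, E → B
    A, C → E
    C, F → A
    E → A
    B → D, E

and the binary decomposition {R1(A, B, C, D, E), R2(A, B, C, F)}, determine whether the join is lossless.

Yes

Common attributes: R1 ∩ R2 = {A, B, C}.
Closure of {A, B, C}: A, C → E applies, adding E; B → D, E applies, adding D. So (A, B, C)⁺ = {A, B, C, D, E}.
This closure contains every attribute of R1, so R1 ∩ R2 → R1. The join is lossless.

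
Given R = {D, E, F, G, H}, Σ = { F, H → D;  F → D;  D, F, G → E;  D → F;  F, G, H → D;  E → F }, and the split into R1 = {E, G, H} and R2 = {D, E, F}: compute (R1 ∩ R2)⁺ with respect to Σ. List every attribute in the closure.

R1 ∩ R2 = {E}.
E → F applies, adding F
F → D applies, adding D
Closure: {D, E, F}.

D, E, F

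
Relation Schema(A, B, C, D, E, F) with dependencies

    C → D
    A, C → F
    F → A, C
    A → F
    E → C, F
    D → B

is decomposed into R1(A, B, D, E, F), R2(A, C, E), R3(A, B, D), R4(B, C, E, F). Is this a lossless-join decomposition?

Yes

Chase test. Columns are A, B, C, D, E, F; row i has aⱼ where attribute j ∈ Ri, else bᵢⱼ.
Initial tableau (one row per fragment):
  row 1: a1 a2 b13 a4 a5 a6
  row 2: a1 b22 a3 b24 a5 b26
  row 3: a1 a2 b33 a4 b35 b36
  row 4: b41 a2 a3 b44 a5 a6
Rows 2 and 4 agree on C; apply C→D and equate their D entries.
Rows 1 and 4 agree on F; apply F→A, C and equate their A, C entries.
Rows 1 and 2 agree on A; apply A→F and equate their F entries.
Rows 1 and 3 agree on A; apply A→F and equate their F entries.
Rows 2 and 4 agree on D; apply D→B and equate their B entries.
Rows 1 and 2 agree on C; apply C→D and equate their D entries.
Rows 1 and 3 agree on F; apply F→A, C and equate their A, C entries.
Row 1 is now all distinguished symbols — the join is lossless.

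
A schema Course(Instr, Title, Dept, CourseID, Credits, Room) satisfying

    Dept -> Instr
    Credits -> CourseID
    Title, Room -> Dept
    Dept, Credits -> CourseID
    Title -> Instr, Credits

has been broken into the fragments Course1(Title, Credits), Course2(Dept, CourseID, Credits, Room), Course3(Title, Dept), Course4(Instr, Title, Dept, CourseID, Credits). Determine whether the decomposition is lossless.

No

Chase test. Columns are Instr, Title, Dept, CourseID, Credits, Room; row i has aⱼ where attribute j ∈ Coursei, else bᵢⱼ.
Initial tableau (one row per fragment):
  row 1: b11 a2 b13 b14 a5 b16
  row 2: b21 b22 a3 a4 a5 a6
  row 3: b31 a2 a3 b34 b35 b36
  row 4: a1 a2 a3 a4 a5 b46
Rows 2 and 3 agree on Dept; apply Dept→Instr and equate their Instr entries.
Rows 2 and 4 agree on Dept; apply Dept→Instr and equate their Instr entries.
Rows 1 and 2 agree on Credits; apply Credits→CourseID and equate their CourseID entries.
Rows 1 and 3 agree on Title; apply Title→Instr, Credits and equate their Instr, Credits entries.
Rows 1 and 3 agree on Credits; apply Credits→CourseID and equate their CourseID entries.
No row becomes fully distinguished — the join is lossy.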